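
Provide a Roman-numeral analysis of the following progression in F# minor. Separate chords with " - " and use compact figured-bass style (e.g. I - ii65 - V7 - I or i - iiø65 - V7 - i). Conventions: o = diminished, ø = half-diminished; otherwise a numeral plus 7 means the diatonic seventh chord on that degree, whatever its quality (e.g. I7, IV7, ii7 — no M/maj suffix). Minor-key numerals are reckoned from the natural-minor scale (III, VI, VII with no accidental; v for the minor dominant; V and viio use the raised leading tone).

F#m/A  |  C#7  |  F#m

i6 - V7 - i

F#m/A has root F#, degree 1 in F# minor, so i6.
C#7: root C# is the dominant; dominant seventh chord there is V7.
F#m has root F#, degree 1 in F# minor, so i.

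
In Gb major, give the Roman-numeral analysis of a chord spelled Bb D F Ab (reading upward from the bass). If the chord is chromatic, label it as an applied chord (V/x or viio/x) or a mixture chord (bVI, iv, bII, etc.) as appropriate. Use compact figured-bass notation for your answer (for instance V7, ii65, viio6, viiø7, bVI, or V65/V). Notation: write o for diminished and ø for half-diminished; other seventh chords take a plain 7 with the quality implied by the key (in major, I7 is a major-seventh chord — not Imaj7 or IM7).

V7/vi

Stacked in thirds the chord is Bb-D-F-Ab: a dominant seventh chord on Bb.
Bb is not a diatonic chord root with this quality in Gb major, but it lies a perfect fifth above Eb (vi), so the chord functions as an applied dominant of vi.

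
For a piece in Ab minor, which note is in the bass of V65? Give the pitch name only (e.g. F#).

V in Ab minor has root Eb; the chord is Eb-G-Bb-Db.
The figure 65 means first inversion — the third is in the bass.

G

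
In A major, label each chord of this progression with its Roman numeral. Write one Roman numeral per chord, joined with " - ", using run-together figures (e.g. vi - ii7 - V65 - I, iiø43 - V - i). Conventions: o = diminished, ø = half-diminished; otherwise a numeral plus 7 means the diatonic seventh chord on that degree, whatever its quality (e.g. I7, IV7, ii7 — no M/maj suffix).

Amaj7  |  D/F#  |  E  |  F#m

I7 - IV6 - V - vi

Amaj7: major seventh chord on A = scale degree 1 → I7.
D/F# has root D, degree 4 in A major, so IV6.
E: root E is the dominant; major triad there is V.
F#m: root F# is the submediant; minor triad there is vi.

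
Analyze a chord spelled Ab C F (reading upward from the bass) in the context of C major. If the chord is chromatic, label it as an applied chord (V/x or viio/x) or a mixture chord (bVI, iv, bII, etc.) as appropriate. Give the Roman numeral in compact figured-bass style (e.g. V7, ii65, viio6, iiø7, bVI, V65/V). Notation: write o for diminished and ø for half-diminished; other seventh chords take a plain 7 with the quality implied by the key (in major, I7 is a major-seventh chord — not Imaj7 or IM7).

Stacked in thirds the chord is F-Ab-C: a minor triad on F.
F is the fourth degree of C major. This is the minor subdominant, borrowed from the parallel minor.
With Ab in the bass the chord is in first inversion, so the figured bass is 6.

iv6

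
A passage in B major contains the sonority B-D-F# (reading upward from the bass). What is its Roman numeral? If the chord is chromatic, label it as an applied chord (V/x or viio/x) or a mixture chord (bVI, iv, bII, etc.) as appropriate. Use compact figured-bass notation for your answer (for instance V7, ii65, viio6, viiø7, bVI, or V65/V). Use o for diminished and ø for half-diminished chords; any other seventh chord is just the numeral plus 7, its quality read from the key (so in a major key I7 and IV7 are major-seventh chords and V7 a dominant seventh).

Stacked in thirds the chord is B-D-F#: a minor triad on B.
B is the first degree of B major. This is the minor tonic, borrowed from the parallel minor.

i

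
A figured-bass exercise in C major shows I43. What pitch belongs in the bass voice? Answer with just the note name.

G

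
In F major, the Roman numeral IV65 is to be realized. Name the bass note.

D

IV in F major has root Bb; the chord is Bb-D-F-A.
The figure 65 means first inversion — the third is in the bass.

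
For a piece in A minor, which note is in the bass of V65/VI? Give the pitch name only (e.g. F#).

The applied chord V65/VI is rooted on C: C-E-G-Bb.
The figure 65 means first inversion — the third is in the bass.

E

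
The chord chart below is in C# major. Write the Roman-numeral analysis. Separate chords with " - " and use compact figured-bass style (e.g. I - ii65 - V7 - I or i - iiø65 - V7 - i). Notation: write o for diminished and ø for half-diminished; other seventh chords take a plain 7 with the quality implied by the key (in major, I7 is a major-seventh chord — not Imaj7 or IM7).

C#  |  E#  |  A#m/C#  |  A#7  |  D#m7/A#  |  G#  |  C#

I - V/vi - vi6 - V7/ii - ii43 - V - I

C#: root C# is the tonic; major triad there is I.
E#: a major triad on E#, the applied dominant of vi → V/vi.
A#m/C#: root A# is the submediant; minor triad there is vi6.
A#7 is the secondary dominant of ii (dominant seventh chord on A#): V7/ii.
D#m7/A# has root D#, degree 2 in C# major, so ii43.
G# has root G#, degree 5 in C# major, so V.
C#: root C# is the tonic; major triad there is I.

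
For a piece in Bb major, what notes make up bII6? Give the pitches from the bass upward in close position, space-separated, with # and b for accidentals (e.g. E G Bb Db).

Eb Gb Cb

Scale degree 2 in Bb major is C; lowering it a half step gives Cb. bII6 is the Neapolitan sixth — a major triad on the lowered second degree, here in its customary first inversion.
So the chord is Cb-Eb-Gb, a major triad.
The figured bass 6 indicates first inversion, placing the third (Eb) in the bass: Eb-Gb-Cb.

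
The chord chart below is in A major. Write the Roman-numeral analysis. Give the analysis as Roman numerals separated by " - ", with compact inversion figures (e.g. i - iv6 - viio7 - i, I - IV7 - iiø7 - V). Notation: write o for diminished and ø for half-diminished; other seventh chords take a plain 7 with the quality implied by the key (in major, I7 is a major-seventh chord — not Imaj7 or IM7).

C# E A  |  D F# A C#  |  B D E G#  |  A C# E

I6 - IV7 - V43 - I

C#-E-A has root A, degree 1 in A major, so I6.
D-F#-A-C#: root D is the subdominant; major seventh chord there is IV7.
B-D-E-G#: dominant seventh chord on E = scale degree 5 → V43.
A-C#-E: major triad on A = scale degree 1 → I.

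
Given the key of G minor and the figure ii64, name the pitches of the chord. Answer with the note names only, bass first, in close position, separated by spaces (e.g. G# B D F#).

E A C

ii64 is the minor supertonic, borrowed from the parallel major (the Dorian ii). In G minor that root is A.
So the chord is A-C-E, a minor triad.
The figured bass 64 indicates second inversion, placing the fifth (E) in the bass: E-A-C.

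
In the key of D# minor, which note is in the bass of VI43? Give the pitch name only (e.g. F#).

F#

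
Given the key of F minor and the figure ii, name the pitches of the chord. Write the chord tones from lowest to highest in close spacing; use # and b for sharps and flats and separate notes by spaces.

G Bb D

Scale degree 2 in F minor is G; here the chord built on it is altered to a minor triad. ii is the minor supertonic, borrowed from the parallel major (the Dorian ii).
So the chord is G-Bb-D, a minor triad.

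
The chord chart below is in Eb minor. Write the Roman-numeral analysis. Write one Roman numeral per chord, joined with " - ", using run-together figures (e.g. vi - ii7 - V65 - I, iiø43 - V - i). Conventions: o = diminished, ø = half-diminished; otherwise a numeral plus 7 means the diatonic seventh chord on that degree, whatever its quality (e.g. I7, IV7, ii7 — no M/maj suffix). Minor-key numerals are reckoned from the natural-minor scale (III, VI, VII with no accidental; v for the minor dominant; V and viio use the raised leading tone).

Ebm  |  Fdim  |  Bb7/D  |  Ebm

i - iio - V65 - i

Ebm: minor triad on Eb = scale degree 1 → i.
Fdim: root F is the supertonic; diminished triad there is iio.
Bb7/D: dominant seventh chord on Bb = scale degree 5 → V65.
Ebm: minor triad on Eb = scale degree 1 → i.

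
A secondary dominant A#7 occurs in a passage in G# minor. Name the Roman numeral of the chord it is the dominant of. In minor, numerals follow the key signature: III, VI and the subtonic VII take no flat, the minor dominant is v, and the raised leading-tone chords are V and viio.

The chord is a dominant seventh chord on A#.
A dominant resolves down a perfect fifth: A# → D#. In G# minor, D# is scale degree 5, i.e. V.

V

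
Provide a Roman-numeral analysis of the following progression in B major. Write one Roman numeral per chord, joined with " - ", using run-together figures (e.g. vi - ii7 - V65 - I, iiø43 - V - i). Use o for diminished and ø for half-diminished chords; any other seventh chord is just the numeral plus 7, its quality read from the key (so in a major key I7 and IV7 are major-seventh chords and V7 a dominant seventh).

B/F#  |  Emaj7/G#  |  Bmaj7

I64 - IV65 - I7

B/F#: root B is the tonic; major triad there is I64.
Emaj7/G#: root E is the subdominant; major seventh chord there is IV65.
Bmaj7: root B is the tonic; major seventh chord there is I7.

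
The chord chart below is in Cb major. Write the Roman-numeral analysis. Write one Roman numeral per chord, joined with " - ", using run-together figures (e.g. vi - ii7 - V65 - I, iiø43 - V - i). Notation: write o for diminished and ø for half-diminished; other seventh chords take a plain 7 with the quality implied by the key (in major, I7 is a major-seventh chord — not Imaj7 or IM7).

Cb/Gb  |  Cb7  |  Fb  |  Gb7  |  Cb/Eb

I64 - V7/IV - IV - V7 - I6

Cb/Gb: root Cb is the tonic; major triad there is I64.
Cb7 is the secondary dominant of IV (dominant seventh chord on Cb): V7/IV.
Fb: major triad on Fb = scale degree 4 → IV.
Gb7: root Gb is the dominant; dominant seventh chord there is V7.
Cb/Eb: root Cb is the tonic; major triad there is I6.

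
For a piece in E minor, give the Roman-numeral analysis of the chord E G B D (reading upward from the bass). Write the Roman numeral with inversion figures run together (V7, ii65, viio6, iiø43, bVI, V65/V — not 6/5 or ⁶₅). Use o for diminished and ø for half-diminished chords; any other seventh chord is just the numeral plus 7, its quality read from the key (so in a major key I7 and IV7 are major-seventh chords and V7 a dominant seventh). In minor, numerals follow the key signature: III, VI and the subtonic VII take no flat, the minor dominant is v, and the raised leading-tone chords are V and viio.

i7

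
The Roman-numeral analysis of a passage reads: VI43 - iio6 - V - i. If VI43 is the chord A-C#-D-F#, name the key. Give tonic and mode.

F# minor

The chord Dmaj7/A is a major seventh chord rooted on D; its label is VI43.
Counting down 5 scale steps from D places the tonic on F#; a major seventh chord on degree 6 is diatonic only in minor.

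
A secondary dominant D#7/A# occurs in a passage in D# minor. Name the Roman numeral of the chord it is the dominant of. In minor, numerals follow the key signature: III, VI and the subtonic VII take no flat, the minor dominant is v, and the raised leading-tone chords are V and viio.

The chord is a dominant seventh chord on D#.
A dominant resolves down a perfect fifth: D# → G#. In D# minor, G# is scale degree 4, i.e. iv.

iv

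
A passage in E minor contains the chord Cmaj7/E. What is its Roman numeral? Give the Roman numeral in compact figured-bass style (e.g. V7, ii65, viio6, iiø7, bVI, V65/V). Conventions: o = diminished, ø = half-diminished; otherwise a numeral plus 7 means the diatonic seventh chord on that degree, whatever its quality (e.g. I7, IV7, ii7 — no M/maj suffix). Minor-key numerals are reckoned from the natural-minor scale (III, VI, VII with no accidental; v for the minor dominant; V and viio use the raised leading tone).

VI65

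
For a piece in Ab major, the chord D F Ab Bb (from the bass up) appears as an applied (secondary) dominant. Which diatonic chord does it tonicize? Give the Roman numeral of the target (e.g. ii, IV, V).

V

The chord is a dominant seventh chord on Bb.
A dominant resolves down a perfect fifth: Bb → Eb. In Ab major, Eb is scale degree 5, i.e. V.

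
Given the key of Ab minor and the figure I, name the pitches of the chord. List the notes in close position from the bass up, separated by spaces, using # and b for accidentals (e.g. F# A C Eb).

Ab C Eb

I is the major tonic (Picardy third), borrowed from the parallel major. In Ab minor that root is Ab.
So the chord is Ab-C-Eb.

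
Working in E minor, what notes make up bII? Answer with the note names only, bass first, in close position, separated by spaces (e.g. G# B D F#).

bII is the Neapolitan chord — a major triad on the lowered second degree. In E minor that root is F.
So the chord is F-A-C.

F A C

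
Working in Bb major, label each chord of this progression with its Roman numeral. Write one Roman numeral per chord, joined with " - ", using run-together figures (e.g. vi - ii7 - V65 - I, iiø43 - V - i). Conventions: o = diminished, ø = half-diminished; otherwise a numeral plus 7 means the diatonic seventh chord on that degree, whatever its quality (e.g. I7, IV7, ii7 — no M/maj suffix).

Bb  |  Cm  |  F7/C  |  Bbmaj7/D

I - ii - V43 - I65

Bb has root Bb, degree 1 in Bb major, so I.
Cm: root C is the supertonic; minor triad there is ii.
F7/C: dominant seventh chord on F = scale degree 5 → V43.
Bbmaj7/D: major seventh chord on Bb = scale degree 1 → I65.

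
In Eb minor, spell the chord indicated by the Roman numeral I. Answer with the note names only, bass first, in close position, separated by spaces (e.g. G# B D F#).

Eb G Bb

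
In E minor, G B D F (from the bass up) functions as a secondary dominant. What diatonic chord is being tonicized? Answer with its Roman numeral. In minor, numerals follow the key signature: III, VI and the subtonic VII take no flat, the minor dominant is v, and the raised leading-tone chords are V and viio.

VI

The chord is a dominant seventh chord on G.
A dominant resolves down a perfect fifth: G → C. In E minor, C is scale degree 6, i.e. VI.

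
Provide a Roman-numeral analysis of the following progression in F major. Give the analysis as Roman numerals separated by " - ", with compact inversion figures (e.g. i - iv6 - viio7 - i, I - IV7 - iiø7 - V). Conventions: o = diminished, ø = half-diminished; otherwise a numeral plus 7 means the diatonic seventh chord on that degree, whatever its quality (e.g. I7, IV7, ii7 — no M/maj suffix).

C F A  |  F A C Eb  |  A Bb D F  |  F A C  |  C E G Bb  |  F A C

I64 - V7/IV - IV42 - I - V7 - I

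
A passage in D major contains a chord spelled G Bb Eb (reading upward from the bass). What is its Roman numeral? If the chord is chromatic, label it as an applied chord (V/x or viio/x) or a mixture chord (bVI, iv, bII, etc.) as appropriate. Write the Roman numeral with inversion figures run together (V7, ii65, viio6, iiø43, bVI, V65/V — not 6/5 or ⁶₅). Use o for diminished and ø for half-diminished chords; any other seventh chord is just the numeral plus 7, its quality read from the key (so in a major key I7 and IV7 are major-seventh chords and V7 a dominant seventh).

The pitches Eb-G-Bb form a major triad rooted on Eb.
Eb is the lowered second degree of D major (diatonic 2 would be E). This is the Neapolitan sixth — a major triad on the lowered second degree, here in its customary first inversion.
With G in the bass the chord is in first inversion, so the figured bass is 6.

bII6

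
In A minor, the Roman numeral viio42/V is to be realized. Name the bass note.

C

The applied chord viio42/V is rooted on D#: D#-F#-A-C.
The figure 42 means third inversion — the seventh is in the bass.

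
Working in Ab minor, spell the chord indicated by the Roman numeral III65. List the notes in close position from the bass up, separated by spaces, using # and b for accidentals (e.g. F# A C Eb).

Eb Gb Bb Cb

The numeral's case and figure indicate a major seventh chord. In Ab minor its root, scale degree 3, is Cb.
Stacking thirds from Cb gives Cb-Eb-Gb-Bb.
With the 65 figure the chord is in first inversion; from the bass Eb upward in close position it reads Eb-Gb-Bb-Cb.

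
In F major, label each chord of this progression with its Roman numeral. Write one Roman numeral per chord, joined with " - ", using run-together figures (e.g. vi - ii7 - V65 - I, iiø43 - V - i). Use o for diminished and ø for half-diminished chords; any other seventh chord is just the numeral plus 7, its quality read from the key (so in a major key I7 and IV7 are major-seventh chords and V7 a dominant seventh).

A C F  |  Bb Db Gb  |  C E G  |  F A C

I6 - bII6 - V - I

A-C-F has root F, degree 1 in F major, so I6.
Bb-Db-Gb is non-diatonic — a major triad on the lowered supertonic (Gb): the Neapolitan sixth, bII6 (third, Bb, in the bass — hence the 6).
C-E-G: major triad on C = scale degree 5 → V.
F-A-C: root F is the tonic; major triad there is I.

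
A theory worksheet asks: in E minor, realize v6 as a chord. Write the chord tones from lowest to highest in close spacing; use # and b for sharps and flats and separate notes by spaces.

D F# B

The numeral's case and figure indicate a minor triad. In E minor its root, the fifth degree, is B.
Stacking thirds from B gives B-D-F#.
The figured bass 6 indicates first inversion, placing the third (D) in the bass: D-F#-B.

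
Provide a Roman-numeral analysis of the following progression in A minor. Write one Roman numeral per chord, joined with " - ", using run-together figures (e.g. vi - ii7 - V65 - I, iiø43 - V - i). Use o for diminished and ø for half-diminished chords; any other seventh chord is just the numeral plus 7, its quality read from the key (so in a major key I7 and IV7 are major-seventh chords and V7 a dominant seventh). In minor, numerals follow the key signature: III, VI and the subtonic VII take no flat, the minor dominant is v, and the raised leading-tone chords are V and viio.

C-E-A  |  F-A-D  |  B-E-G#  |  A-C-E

C-E-A has root A, degree 1 in A minor, so i6.
F-A-D: root D is the subdominant; minor triad there is iv6.
B-E-G# has root E, degree 5 in A minor, so V64.
A-C-E has root A, degree 1 in A minor, so i.

i6 - iv6 - V64 - i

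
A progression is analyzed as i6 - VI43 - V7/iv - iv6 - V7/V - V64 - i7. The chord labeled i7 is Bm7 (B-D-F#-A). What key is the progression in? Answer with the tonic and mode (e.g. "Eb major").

B minor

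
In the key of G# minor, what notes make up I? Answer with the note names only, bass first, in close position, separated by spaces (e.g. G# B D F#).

G# B# D#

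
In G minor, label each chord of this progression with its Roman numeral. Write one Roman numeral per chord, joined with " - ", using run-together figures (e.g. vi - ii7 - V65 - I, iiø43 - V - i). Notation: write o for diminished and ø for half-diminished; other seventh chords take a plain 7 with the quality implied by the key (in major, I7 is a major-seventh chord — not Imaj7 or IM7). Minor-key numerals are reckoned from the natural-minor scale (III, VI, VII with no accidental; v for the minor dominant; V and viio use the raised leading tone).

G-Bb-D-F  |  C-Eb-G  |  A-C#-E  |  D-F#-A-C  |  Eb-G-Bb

G-Bb-D-F has root G, degree 1 in G minor, so i7.
C-Eb-G has root C, degree 4 in G minor, so iv.
A-C#-E: a major triad on A, the applied dominant of V → V/V.
D-F#-A-C: dominant seventh chord on D = scale degree 5 → V7.
Eb-G-Bb has root Eb, degree 6 in G minor, so VI.

i7 - iv - V/V - V7 - VI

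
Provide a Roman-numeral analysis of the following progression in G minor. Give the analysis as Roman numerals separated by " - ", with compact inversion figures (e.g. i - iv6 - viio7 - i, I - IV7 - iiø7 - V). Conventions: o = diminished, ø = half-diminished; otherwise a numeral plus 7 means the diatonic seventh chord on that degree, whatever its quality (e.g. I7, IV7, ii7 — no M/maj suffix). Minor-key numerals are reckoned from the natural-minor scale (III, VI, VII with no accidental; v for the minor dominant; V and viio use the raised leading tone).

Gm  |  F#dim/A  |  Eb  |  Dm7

i - viio6 - VI - v7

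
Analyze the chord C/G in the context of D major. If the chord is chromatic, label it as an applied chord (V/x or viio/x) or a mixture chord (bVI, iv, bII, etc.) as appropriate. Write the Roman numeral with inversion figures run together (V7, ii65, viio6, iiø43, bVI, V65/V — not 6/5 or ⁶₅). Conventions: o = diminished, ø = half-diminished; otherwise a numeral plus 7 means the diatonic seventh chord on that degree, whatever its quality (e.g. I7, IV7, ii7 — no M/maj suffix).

bVII64

The pitches C-E-G form a major triad rooted on C.
C is the lowered seventh degree of D major (diatonic 7 would be C#). This is a major triad on the lowered seventh degree (the subtonic), borrowed from the parallel minor.
With G in the bass the chord is in second inversion, so the figured bass is 64.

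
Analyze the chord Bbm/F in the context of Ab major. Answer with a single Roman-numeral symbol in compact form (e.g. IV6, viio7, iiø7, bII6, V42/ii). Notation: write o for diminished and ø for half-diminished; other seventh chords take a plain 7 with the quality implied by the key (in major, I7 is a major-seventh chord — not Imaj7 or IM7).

ii64

Stacked in thirds the chord is Bb-Db-F: a minor triad on Bb.
In Ab major, Bb is the supertonic; the diatonic minor triad there is ii.
With F in the bass the chord is in second inversion, so the figured bass is 64.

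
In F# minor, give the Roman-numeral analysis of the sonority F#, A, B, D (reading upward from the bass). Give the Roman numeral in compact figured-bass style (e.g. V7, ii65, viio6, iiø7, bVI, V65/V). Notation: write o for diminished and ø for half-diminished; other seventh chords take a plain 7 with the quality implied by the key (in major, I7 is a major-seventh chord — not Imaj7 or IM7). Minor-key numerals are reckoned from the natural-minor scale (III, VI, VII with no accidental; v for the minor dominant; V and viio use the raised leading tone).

iv43

Stacked in thirds the chord is B-D-F#-A: a minor seventh chord on B.
B is scale degree 4 in F# minor, and a minor seventh chord on that degree is written iv7.
With F# in the bass the chord is in second inversion, so the figured bass is 43.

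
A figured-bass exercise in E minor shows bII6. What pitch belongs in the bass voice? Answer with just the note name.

A

bII in E minor has root F; the chord is F-A-C.
The figure 6 means first inversion — the third is in the bass.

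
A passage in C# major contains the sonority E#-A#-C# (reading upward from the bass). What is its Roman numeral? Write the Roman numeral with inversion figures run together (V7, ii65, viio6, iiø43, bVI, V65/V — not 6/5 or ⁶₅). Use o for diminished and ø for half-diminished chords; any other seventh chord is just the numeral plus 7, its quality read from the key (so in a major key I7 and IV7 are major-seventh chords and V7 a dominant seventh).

vi64

The pitches A#-C#-E# form a minor triad rooted on A#.
A# is scale degree 6 in C# major, and a minor triad on that degree is written vi.
With E# in the bass the chord is in second inversion, so the figured bass is 64.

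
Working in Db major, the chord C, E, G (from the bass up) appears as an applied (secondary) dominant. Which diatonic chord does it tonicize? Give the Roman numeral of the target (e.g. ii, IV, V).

The chord is a major triad on C.
A dominant resolves down a perfect fifth: C → F. In Db major, F is scale degree 3, i.e. iii.

iii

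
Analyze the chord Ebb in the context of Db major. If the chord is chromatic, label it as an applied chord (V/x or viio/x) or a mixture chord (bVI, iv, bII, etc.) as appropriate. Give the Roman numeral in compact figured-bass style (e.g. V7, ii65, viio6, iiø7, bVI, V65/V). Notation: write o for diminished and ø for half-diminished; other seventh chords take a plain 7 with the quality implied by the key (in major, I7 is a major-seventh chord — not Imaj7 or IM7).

bII

The pitches Ebb-Gb-Bbb form a major triad rooted on Ebb.
Ebb is the lowered second degree of Db major (diatonic 2 would be Eb). This is the Neapolitan chord — a major triad on the lowered second degree.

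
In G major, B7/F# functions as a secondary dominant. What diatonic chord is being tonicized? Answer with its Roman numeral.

vi

The chord is a dominant seventh chord on B.
A dominant resolves down a perfect fifth: B → E. In G major, E is scale degree 6, i.e. vi.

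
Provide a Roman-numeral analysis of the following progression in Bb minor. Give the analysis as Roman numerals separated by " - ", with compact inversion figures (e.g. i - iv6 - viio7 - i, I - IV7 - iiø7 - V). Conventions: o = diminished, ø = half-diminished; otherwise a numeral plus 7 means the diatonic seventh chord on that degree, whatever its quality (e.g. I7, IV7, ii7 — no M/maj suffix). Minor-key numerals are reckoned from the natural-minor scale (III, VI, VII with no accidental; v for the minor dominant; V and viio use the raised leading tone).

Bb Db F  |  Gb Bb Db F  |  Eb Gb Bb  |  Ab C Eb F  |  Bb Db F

Bb-Db-F: minor triad on Bb = scale degree 1 → i.
Gb-Bb-Db-F: root Gb is the submediant; major seventh chord there is VI7.
Eb-Gb-Bb: root Eb is the subdominant; minor triad there is iv.
Ab-C-Eb-F has root F, degree 5 in Bb minor, so v65.
Bb-Db-F: minor triad on Bb = scale degree 1 → i.

i - VI7 - iv - v65 - i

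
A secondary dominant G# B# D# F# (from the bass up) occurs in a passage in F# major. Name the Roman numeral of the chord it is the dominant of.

V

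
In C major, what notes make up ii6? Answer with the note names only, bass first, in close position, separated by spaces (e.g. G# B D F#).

F A D

The numeral's case and figure indicate a minor triad. In C major its root, the supertonic, is D.
That chord is spelled D-F-A.
The figured bass 6 indicates first inversion, placing the third (F) in the bass: F-A-D.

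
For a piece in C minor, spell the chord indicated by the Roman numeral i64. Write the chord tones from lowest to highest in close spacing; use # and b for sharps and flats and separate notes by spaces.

The numeral's case and figure indicate a minor triad. In C minor its root, the first degree, is C.
Stacking thirds from C gives C-Eb-G.
The figured bass 64 indicates second inversion, placing the fifth (G) in the bass: G-C-Eb.

G C Eb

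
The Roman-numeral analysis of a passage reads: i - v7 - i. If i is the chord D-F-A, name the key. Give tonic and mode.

The anchor chord is a minor triad on D, labeled i.
If D is scale degree 1 and the mode makes that degree carry a minor triad, the tonic is D and the mode is minor.

D minor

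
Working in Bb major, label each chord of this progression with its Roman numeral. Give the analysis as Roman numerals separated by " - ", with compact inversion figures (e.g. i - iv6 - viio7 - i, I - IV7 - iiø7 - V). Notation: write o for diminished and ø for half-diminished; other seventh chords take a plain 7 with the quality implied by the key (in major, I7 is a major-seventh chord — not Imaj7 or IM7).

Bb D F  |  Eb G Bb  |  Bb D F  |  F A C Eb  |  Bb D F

I - IV - I - V7 - I

Bb-D-F: major triad on Bb = scale degree 1 → I.
Eb-G-Bb: root Eb is the subdominant; major triad there is IV.
Bb-D-F: root Bb is the tonic; major triad there is I.
F-A-C-Eb: root F is the dominant; dominant seventh chord there is V7.
Bb-D-F: major triad on Bb = scale degree 1 → I.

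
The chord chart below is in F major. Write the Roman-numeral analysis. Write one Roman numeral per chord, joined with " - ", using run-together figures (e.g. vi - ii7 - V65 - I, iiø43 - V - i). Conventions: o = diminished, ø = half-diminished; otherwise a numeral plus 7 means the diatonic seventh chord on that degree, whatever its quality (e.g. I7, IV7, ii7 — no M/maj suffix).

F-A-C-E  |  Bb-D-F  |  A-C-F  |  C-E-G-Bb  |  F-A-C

I7 - IV - I6 - V7 - I

F-A-C-E: root F is the tonic; major seventh chord there is I7.
Bb-D-F has root Bb, degree 4 in F major, so IV.
A-C-F: major triad on F = scale degree 1 → I6.
C-E-G-Bb has root C, degree 5 in F major, so V7.
F-A-C has root F, degree 1 in F major, so I.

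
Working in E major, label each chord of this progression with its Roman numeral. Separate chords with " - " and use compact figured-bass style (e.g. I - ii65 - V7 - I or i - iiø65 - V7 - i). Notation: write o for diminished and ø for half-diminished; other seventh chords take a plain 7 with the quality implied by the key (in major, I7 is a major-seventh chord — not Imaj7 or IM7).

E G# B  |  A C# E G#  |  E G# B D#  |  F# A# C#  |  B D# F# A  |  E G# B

E-G#-B: root E is the tonic; major triad there is I.
A-C#-E-G#: root A is the subdominant; major seventh chord there is IV7.
E-G#-B-D#: major seventh chord on E = scale degree 1 → I7.
F#-A#-C#: chromatic; F# is V of V, so V/V.
B-D#-F#-A has root B, degree 5 in E major, so V7.
E-G#-B: root E is the tonic; major triad there is I.

I - IV7 - I7 - V/V - V7 - I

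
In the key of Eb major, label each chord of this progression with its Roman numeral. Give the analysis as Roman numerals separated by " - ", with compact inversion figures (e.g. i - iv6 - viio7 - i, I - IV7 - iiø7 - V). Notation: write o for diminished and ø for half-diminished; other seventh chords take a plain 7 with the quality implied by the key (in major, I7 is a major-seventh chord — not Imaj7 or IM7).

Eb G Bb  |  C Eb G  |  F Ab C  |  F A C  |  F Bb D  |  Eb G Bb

Eb-G-Bb: root Eb is the tonic; major triad there is I.
C-Eb-G: minor triad on C = scale degree 6 → vi.
F-Ab-C has root F, degree 2 in Eb major, so ii.
F-A-C: chromatic; F is V of V, so V/V.
F-Bb-D has root Bb, degree 5 in Eb major, so V64.
Eb-G-Bb: major triad on Eb = scale degree 1 → I.

I - vi - ii - V/V - V64 - I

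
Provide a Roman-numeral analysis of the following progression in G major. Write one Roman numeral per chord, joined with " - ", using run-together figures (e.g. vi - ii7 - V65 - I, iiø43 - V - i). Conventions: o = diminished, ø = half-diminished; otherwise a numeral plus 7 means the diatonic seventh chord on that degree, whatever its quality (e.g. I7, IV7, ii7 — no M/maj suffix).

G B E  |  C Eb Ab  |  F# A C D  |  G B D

vi6 - bII6 - V65 - I

G-B-E: root E is the submediant; minor triad there is vi6.
C-Eb-Ab: major triad on Ab — chromatic; Ab is the lowered second degree, so this is the Neapolitan sixth, bII6 (third, C, in the bass — hence the 6).
F#-A-C-D: dominant seventh chord on D = scale degree 5 → V65.
G-B-D: major triad on G = scale degree 1 → I.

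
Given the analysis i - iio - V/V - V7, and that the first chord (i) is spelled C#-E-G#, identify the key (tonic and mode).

i is given as C#-E-G# — a minor triad with root C#.
If C# is scale degree 1 and the mode makes that degree carry a minor triad, the tonic is C# and the mode is minor.

C# minor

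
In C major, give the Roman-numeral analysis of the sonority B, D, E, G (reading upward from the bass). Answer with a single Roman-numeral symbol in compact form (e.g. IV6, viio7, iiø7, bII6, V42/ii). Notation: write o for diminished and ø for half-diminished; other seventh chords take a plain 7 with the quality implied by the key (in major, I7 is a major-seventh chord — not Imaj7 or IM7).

Stacked in thirds the chord is E-G-B-D: a minor seventh chord on E.
In C major, E is the mediant; the diatonic minor seventh chord there is iii7.
With B in the bass the chord is in second inversion, so the figured bass is 43.

iii43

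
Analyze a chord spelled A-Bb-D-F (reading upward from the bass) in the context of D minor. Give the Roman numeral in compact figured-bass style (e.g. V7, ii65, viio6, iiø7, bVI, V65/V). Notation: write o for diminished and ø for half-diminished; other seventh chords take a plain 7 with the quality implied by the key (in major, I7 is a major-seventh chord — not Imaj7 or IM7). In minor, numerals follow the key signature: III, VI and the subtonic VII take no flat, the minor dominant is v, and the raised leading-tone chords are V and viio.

VI42

The pitches Bb-D-F-A form a major seventh chord rooted on Bb.
In D minor, Bb is the submediant; the diatonic major seventh chord there is VI7.
With A in the bass the chord is in third inversion, so the figured bass is 42.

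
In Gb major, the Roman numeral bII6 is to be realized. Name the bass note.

Cb

bII in Gb major has root Abb; the chord is Abb-Cb-Ebb.
The figure 6 means first inversion — the third is in the bass.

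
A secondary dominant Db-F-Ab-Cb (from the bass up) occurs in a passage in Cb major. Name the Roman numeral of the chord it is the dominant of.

V

The chord is a dominant seventh chord on Db.
A dominant resolves down a perfect fifth: Db → Gb. In Cb major, Gb is scale degree 5, i.e. V.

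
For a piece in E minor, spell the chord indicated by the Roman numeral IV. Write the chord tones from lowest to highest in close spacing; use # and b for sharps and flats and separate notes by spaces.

A C# E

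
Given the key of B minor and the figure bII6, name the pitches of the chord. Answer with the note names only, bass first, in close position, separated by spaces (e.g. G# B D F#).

bII6 is the Neapolitan sixth — a major triad on the lowered second degree, here in its customary first inversion. In B minor that root is C.
So the chord is C-E-G, a major triad.
With the 6 figure the chord is in first inversion; from the bass E upward in close position it reads E-G-C.

E G C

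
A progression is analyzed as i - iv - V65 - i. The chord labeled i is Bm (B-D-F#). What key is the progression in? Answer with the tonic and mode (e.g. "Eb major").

B minor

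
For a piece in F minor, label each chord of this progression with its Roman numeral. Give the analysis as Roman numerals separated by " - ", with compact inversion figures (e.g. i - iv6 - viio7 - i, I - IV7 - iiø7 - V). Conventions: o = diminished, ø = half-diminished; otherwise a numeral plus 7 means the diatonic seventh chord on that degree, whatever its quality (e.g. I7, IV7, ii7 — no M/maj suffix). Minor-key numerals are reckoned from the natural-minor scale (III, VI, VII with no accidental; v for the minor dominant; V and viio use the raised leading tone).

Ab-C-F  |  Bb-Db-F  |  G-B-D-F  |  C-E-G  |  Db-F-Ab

Ab-C-F has root F, degree 1 in F minor, so i6.
Bb-Db-F has root Bb, degree 4 in F minor, so iv.
G-B-D-F: a dominant seventh chord on G, the applied dominant of V → V7/V.
C-E-G: major triad on C = scale degree 5 → V.
Db-F-Ab has root Db, degree 6 in F minor, so VI.

i6 - iv - V7/V - V - VI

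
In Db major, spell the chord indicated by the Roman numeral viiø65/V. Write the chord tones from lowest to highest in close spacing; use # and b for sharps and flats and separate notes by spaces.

viiø65/V is a secondary leading-tone chord. The target V is Ab in Db major; the applied chord is rooted a semitone below, on G.
Building a half-diminished seventh chord on G gives G-Bb-Db-F.
With the 65 figure the chord is in first inversion; from the bass Bb upward in close position it reads Bb-Db-F-G.

Bb Db F G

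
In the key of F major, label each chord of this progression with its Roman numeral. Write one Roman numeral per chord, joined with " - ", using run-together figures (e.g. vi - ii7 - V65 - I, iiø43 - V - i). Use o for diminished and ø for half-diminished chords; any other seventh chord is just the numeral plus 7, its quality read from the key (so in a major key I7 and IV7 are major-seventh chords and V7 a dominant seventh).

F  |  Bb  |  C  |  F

F: major triad on F = scale degree 1 → I.
Bb: major triad on Bb = scale degree 4 → IV.
C: major triad on C = scale degree 5 → V.
F: root F is the tonic; major triad there is I.

I - IV - V - I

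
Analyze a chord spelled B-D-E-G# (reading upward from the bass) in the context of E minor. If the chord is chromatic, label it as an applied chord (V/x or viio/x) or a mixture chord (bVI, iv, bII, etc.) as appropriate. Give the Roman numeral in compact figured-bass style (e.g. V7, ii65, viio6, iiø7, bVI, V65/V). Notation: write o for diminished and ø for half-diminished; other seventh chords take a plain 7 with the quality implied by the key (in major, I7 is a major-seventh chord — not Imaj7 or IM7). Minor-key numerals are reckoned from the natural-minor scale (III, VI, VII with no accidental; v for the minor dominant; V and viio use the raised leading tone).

The pitches E-G#-B-D form a dominant seventh chord rooted on E.
E is not a diatonic chord root with this quality in E minor, but it lies a perfect fifth above A (iv), so the chord functions as an applied dominant of iv.
With B in the bass the chord is in second inversion, so the figured bass is 43.

V43/iv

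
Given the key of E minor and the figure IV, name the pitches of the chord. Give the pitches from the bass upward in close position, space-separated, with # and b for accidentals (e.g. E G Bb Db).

A C# E

IV is the major subdominant, borrowed from the parallel major. In E minor that root is A.
So the chord is A-C#-E.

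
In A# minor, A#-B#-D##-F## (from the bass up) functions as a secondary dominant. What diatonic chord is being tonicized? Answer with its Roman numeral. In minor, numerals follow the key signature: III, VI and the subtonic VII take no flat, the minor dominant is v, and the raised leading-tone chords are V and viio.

V

The chord is a dominant seventh chord on B#.
A dominant resolves down a perfect fifth: B# → E#. In A# minor, E# is scale degree 5, i.e. V.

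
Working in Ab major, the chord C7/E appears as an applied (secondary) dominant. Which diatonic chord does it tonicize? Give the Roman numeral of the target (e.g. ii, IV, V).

vi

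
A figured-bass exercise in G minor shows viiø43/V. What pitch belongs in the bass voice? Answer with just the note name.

The applied chord viiø43/V is rooted on C#: C#-E-G-B.
The figure 43 means second inversion — the fifth is in the bass.

G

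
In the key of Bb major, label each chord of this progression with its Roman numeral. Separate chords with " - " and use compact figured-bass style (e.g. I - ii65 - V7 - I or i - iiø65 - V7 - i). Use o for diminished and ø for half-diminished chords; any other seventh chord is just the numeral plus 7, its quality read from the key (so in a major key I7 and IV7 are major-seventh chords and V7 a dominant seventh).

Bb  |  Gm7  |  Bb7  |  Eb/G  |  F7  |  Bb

I - vi7 - V7/IV - IV6 - V7 - I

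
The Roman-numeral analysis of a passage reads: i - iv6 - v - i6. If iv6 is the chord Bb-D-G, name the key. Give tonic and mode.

D minor

iv6 is given as Bb-D-G — a minor triad with root G.
iv6 on G implies G is the subdominant; that puts the tonic at D, and the lowercase numeral fits minor mode.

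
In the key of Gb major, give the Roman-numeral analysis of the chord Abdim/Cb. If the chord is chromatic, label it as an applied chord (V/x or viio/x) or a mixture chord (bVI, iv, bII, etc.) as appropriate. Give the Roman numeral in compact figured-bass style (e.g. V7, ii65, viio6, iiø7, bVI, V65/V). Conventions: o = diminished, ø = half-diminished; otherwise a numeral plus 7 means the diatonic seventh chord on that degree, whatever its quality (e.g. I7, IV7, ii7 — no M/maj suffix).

iio6

Stacked in thirds the chord is Ab-Cb-Ebb: a diminished triad on Ab.
Ab is the second degree of Gb major. This is the diminished supertonic triad, borrowed from the parallel minor.
With Cb in the bass the chord is in first inversion, so the figured bass is 6.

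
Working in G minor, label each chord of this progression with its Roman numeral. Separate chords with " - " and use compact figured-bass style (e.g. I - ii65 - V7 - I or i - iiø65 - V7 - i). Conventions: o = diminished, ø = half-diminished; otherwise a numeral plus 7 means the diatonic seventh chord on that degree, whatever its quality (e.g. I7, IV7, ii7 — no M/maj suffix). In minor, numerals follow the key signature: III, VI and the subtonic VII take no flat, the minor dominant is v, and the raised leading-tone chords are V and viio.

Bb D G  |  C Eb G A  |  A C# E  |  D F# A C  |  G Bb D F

Bb-D-G: minor triad on G = scale degree 1 → i6.
C-Eb-G-A has root A, degree 2 in G minor, so iiø65.
A-C#-E: chromatic; A is V of V, so V/V.
D-F#-A-C has root D, degree 5 in G minor, so V7.
G-Bb-D-F: root G is the tonic; minor seventh chord there is i7.

i6 - iiø65 - V/V - V7 - i7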